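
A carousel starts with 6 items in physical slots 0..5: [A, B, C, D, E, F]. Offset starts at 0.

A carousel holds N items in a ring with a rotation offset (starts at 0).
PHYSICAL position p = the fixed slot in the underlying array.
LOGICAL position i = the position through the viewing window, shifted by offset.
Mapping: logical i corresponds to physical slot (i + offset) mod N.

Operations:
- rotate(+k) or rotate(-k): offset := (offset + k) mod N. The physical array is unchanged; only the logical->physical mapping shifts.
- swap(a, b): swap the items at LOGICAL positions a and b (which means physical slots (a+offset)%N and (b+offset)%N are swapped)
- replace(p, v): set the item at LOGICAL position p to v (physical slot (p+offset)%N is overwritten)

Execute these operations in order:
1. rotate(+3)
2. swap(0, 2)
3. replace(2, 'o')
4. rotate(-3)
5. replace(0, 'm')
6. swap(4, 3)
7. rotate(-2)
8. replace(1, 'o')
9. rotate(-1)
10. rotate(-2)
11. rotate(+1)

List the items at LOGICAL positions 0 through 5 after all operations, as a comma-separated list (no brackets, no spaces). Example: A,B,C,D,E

After op 1 (rotate(+3)): offset=3, physical=[A,B,C,D,E,F], logical=[D,E,F,A,B,C]
After op 2 (swap(0, 2)): offset=3, physical=[A,B,C,F,E,D], logical=[F,E,D,A,B,C]
After op 3 (replace(2, 'o')): offset=3, physical=[A,B,C,F,E,o], logical=[F,E,o,A,B,C]
After op 4 (rotate(-3)): offset=0, physical=[A,B,C,F,E,o], logical=[A,B,C,F,E,o]
After op 5 (replace(0, 'm')): offset=0, physical=[m,B,C,F,E,o], logical=[m,B,C,F,E,o]
After op 6 (swap(4, 3)): offset=0, physical=[m,B,C,E,F,o], logical=[m,B,C,E,F,o]
After op 7 (rotate(-2)): offset=4, physical=[m,B,C,E,F,o], logical=[F,o,m,B,C,E]
After op 8 (replace(1, 'o')): offset=4, physical=[m,B,C,E,F,o], logical=[F,o,m,B,C,E]
After op 9 (rotate(-1)): offset=3, physical=[m,B,C,E,F,o], logical=[E,F,o,m,B,C]
After op 10 (rotate(-2)): offset=1, physical=[m,B,C,E,F,o], logical=[B,C,E,F,o,m]
After op 11 (rotate(+1)): offset=2, physical=[m,B,C,E,F,o], logical=[C,E,F,o,m,B]

Answer: C,E,F,o,m,B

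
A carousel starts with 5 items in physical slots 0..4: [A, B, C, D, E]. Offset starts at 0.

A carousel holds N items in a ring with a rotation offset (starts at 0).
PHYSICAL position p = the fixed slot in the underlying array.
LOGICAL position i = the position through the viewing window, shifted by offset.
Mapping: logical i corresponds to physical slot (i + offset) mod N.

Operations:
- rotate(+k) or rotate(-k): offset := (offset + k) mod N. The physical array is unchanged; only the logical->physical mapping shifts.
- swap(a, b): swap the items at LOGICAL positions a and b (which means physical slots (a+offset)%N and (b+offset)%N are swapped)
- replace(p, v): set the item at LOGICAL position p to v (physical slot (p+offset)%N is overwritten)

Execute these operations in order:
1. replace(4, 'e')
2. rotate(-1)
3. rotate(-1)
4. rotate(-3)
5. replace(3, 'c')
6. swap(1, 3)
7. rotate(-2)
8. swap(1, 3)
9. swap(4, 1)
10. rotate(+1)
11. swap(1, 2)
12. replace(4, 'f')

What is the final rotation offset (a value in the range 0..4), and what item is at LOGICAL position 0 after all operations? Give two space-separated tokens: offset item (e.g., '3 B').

After op 1 (replace(4, 'e')): offset=0, physical=[A,B,C,D,e], logical=[A,B,C,D,e]
After op 2 (rotate(-1)): offset=4, physical=[A,B,C,D,e], logical=[e,A,B,C,D]
After op 3 (rotate(-1)): offset=3, physical=[A,B,C,D,e], logical=[D,e,A,B,C]
After op 4 (rotate(-3)): offset=0, physical=[A,B,C,D,e], logical=[A,B,C,D,e]
After op 5 (replace(3, 'c')): offset=0, physical=[A,B,C,c,e], logical=[A,B,C,c,e]
After op 6 (swap(1, 3)): offset=0, physical=[A,c,C,B,e], logical=[A,c,C,B,e]
After op 7 (rotate(-2)): offset=3, physical=[A,c,C,B,e], logical=[B,e,A,c,C]
After op 8 (swap(1, 3)): offset=3, physical=[A,e,C,B,c], logical=[B,c,A,e,C]
After op 9 (swap(4, 1)): offset=3, physical=[A,e,c,B,C], logical=[B,C,A,e,c]
After op 10 (rotate(+1)): offset=4, physical=[A,e,c,B,C], logical=[C,A,e,c,B]
After op 11 (swap(1, 2)): offset=4, physical=[e,A,c,B,C], logical=[C,e,A,c,B]
After op 12 (replace(4, 'f')): offset=4, physical=[e,A,c,f,C], logical=[C,e,A,c,f]

Answer: 4 C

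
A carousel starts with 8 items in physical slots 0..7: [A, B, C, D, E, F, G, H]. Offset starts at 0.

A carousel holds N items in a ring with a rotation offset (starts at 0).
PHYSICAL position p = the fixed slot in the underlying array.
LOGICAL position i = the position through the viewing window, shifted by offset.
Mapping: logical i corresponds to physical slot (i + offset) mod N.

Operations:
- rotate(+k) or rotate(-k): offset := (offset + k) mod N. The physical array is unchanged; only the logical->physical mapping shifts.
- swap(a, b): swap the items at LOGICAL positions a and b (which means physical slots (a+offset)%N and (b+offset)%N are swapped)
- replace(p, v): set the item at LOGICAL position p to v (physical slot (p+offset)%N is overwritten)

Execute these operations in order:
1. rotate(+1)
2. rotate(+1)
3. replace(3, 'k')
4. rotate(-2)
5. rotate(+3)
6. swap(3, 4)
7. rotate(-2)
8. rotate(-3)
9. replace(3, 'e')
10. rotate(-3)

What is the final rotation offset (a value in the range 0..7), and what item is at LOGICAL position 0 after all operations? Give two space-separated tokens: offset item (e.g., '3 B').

Answer: 3 D

Derivation:
After op 1 (rotate(+1)): offset=1, physical=[A,B,C,D,E,F,G,H], logical=[B,C,D,E,F,G,H,A]
After op 2 (rotate(+1)): offset=2, physical=[A,B,C,D,E,F,G,H], logical=[C,D,E,F,G,H,A,B]
After op 3 (replace(3, 'k')): offset=2, physical=[A,B,C,D,E,k,G,H], logical=[C,D,E,k,G,H,A,B]
After op 4 (rotate(-2)): offset=0, physical=[A,B,C,D,E,k,G,H], logical=[A,B,C,D,E,k,G,H]
After op 5 (rotate(+3)): offset=3, physical=[A,B,C,D,E,k,G,H], logical=[D,E,k,G,H,A,B,C]
After op 6 (swap(3, 4)): offset=3, physical=[A,B,C,D,E,k,H,G], logical=[D,E,k,H,G,A,B,C]
After op 7 (rotate(-2)): offset=1, physical=[A,B,C,D,E,k,H,G], logical=[B,C,D,E,k,H,G,A]
After op 8 (rotate(-3)): offset=6, physical=[A,B,C,D,E,k,H,G], logical=[H,G,A,B,C,D,E,k]
After op 9 (replace(3, 'e')): offset=6, physical=[A,e,C,D,E,k,H,G], logical=[H,G,A,e,C,D,E,k]
After op 10 (rotate(-3)): offset=3, physical=[A,e,C,D,E,k,H,G], logical=[D,E,k,H,G,A,e,C]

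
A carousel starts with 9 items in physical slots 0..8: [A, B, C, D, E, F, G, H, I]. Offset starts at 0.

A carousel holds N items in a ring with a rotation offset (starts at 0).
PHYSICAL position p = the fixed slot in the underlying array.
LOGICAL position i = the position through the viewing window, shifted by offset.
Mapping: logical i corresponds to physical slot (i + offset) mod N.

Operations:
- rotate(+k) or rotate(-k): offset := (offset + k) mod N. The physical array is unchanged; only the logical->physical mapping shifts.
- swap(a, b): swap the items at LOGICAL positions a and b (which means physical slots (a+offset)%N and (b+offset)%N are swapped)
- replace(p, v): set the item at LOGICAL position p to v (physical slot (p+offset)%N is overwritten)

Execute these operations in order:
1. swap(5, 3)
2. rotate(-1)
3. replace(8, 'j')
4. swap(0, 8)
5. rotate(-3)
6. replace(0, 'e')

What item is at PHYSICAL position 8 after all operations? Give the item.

Answer: j

Derivation:
After op 1 (swap(5, 3)): offset=0, physical=[A,B,C,F,E,D,G,H,I], logical=[A,B,C,F,E,D,G,H,I]
After op 2 (rotate(-1)): offset=8, physical=[A,B,C,F,E,D,G,H,I], logical=[I,A,B,C,F,E,D,G,H]
After op 3 (replace(8, 'j')): offset=8, physical=[A,B,C,F,E,D,G,j,I], logical=[I,A,B,C,F,E,D,G,j]
After op 4 (swap(0, 8)): offset=8, physical=[A,B,C,F,E,D,G,I,j], logical=[j,A,B,C,F,E,D,G,I]
After op 5 (rotate(-3)): offset=5, physical=[A,B,C,F,E,D,G,I,j], logical=[D,G,I,j,A,B,C,F,E]
After op 6 (replace(0, 'e')): offset=5, physical=[A,B,C,F,E,e,G,I,j], logical=[e,G,I,j,A,B,C,F,E]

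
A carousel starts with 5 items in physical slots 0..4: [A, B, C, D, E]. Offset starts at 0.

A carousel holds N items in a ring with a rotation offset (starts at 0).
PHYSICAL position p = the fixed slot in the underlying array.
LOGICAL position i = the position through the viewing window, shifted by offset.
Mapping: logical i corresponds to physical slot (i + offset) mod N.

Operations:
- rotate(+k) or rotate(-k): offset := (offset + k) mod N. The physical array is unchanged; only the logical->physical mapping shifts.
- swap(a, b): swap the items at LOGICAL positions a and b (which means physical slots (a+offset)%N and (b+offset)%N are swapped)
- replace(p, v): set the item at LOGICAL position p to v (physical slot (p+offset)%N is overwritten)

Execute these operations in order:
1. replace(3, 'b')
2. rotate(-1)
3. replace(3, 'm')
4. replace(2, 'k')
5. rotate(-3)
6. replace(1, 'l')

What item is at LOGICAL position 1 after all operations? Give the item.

After op 1 (replace(3, 'b')): offset=0, physical=[A,B,C,b,E], logical=[A,B,C,b,E]
After op 2 (rotate(-1)): offset=4, physical=[A,B,C,b,E], logical=[E,A,B,C,b]
After op 3 (replace(3, 'm')): offset=4, physical=[A,B,m,b,E], logical=[E,A,B,m,b]
After op 4 (replace(2, 'k')): offset=4, physical=[A,k,m,b,E], logical=[E,A,k,m,b]
After op 5 (rotate(-3)): offset=1, physical=[A,k,m,b,E], logical=[k,m,b,E,A]
After op 6 (replace(1, 'l')): offset=1, physical=[A,k,l,b,E], logical=[k,l,b,E,A]

Answer: l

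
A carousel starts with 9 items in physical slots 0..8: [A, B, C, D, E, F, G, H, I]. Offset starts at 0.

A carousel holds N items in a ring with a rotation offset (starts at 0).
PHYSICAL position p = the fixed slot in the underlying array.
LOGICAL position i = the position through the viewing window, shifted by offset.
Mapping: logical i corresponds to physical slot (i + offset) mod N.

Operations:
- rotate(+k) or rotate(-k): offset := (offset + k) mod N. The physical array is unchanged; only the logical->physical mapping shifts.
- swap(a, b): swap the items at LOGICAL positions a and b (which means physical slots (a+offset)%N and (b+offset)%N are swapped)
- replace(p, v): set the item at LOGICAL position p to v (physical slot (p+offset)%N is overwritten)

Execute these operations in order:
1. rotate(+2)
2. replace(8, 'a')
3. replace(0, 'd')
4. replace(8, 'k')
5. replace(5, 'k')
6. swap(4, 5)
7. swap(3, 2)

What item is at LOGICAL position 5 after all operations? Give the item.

Answer: G

Derivation:
After op 1 (rotate(+2)): offset=2, physical=[A,B,C,D,E,F,G,H,I], logical=[C,D,E,F,G,H,I,A,B]
After op 2 (replace(8, 'a')): offset=2, physical=[A,a,C,D,E,F,G,H,I], logical=[C,D,E,F,G,H,I,A,a]
After op 3 (replace(0, 'd')): offset=2, physical=[A,a,d,D,E,F,G,H,I], logical=[d,D,E,F,G,H,I,A,a]
After op 4 (replace(8, 'k')): offset=2, physical=[A,k,d,D,E,F,G,H,I], logical=[d,D,E,F,G,H,I,A,k]
After op 5 (replace(5, 'k')): offset=2, physical=[A,k,d,D,E,F,G,k,I], logical=[d,D,E,F,G,k,I,A,k]
After op 6 (swap(4, 5)): offset=2, physical=[A,k,d,D,E,F,k,G,I], logical=[d,D,E,F,k,G,I,A,k]
After op 7 (swap(3, 2)): offset=2, physical=[A,k,d,D,F,E,k,G,I], logical=[d,D,F,E,k,G,I,A,k]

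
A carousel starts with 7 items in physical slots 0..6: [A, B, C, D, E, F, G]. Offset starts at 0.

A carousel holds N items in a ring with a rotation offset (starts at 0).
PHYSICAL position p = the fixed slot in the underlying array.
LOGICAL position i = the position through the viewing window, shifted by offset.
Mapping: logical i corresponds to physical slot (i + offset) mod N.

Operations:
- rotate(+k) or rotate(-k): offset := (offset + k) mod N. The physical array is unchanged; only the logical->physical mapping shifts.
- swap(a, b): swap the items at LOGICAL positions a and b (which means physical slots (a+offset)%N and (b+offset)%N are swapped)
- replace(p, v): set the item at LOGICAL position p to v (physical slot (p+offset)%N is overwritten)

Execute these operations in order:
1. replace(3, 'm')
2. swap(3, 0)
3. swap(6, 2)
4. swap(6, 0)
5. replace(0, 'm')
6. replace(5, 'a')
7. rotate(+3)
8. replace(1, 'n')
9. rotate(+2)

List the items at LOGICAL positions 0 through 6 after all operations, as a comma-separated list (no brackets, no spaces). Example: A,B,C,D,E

After op 1 (replace(3, 'm')): offset=0, physical=[A,B,C,m,E,F,G], logical=[A,B,C,m,E,F,G]
After op 2 (swap(3, 0)): offset=0, physical=[m,B,C,A,E,F,G], logical=[m,B,C,A,E,F,G]
After op 3 (swap(6, 2)): offset=0, physical=[m,B,G,A,E,F,C], logical=[m,B,G,A,E,F,C]
After op 4 (swap(6, 0)): offset=0, physical=[C,B,G,A,E,F,m], logical=[C,B,G,A,E,F,m]
After op 5 (replace(0, 'm')): offset=0, physical=[m,B,G,A,E,F,m], logical=[m,B,G,A,E,F,m]
After op 6 (replace(5, 'a')): offset=0, physical=[m,B,G,A,E,a,m], logical=[m,B,G,A,E,a,m]
After op 7 (rotate(+3)): offset=3, physical=[m,B,G,A,E,a,m], logical=[A,E,a,m,m,B,G]
After op 8 (replace(1, 'n')): offset=3, physical=[m,B,G,A,n,a,m], logical=[A,n,a,m,m,B,G]
After op 9 (rotate(+2)): offset=5, physical=[m,B,G,A,n,a,m], logical=[a,m,m,B,G,A,n]

Answer: a,m,m,B,G,A,n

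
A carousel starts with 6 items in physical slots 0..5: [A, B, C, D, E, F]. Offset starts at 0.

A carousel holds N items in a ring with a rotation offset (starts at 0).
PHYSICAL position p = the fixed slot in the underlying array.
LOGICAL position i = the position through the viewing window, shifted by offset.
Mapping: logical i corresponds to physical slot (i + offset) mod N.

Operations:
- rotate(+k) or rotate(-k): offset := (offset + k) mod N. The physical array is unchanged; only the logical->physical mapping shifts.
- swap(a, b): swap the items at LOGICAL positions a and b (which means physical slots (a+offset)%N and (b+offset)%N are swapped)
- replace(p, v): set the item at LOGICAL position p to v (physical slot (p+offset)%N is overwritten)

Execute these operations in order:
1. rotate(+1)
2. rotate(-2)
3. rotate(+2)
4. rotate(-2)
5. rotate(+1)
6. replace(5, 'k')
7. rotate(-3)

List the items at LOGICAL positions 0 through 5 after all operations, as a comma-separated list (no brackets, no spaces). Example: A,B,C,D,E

After op 1 (rotate(+1)): offset=1, physical=[A,B,C,D,E,F], logical=[B,C,D,E,F,A]
After op 2 (rotate(-2)): offset=5, physical=[A,B,C,D,E,F], logical=[F,A,B,C,D,E]
After op 3 (rotate(+2)): offset=1, physical=[A,B,C,D,E,F], logical=[B,C,D,E,F,A]
After op 4 (rotate(-2)): offset=5, physical=[A,B,C,D,E,F], logical=[F,A,B,C,D,E]
After op 5 (rotate(+1)): offset=0, physical=[A,B,C,D,E,F], logical=[A,B,C,D,E,F]
After op 6 (replace(5, 'k')): offset=0, physical=[A,B,C,D,E,k], logical=[A,B,C,D,E,k]
After op 7 (rotate(-3)): offset=3, physical=[A,B,C,D,E,k], logical=[D,E,k,A,B,C]

Answer: D,E,k,A,B,C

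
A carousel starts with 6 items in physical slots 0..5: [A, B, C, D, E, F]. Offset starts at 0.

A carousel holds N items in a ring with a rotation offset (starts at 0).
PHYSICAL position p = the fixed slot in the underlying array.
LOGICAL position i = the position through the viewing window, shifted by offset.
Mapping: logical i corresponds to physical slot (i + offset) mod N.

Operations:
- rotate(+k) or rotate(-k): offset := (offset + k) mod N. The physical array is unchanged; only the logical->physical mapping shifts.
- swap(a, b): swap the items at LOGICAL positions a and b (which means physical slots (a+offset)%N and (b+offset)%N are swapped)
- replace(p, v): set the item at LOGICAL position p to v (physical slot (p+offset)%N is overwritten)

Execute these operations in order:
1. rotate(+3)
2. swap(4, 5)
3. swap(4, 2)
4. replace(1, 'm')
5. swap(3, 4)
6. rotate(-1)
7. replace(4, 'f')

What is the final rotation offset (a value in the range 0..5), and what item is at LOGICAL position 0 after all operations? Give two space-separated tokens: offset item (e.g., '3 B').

Answer: 2 B

Derivation:
After op 1 (rotate(+3)): offset=3, physical=[A,B,C,D,E,F], logical=[D,E,F,A,B,C]
After op 2 (swap(4, 5)): offset=3, physical=[A,C,B,D,E,F], logical=[D,E,F,A,C,B]
After op 3 (swap(4, 2)): offset=3, physical=[A,F,B,D,E,C], logical=[D,E,C,A,F,B]
After op 4 (replace(1, 'm')): offset=3, physical=[A,F,B,D,m,C], logical=[D,m,C,A,F,B]
After op 5 (swap(3, 4)): offset=3, physical=[F,A,B,D,m,C], logical=[D,m,C,F,A,B]
After op 6 (rotate(-1)): offset=2, physical=[F,A,B,D,m,C], logical=[B,D,m,C,F,A]
After op 7 (replace(4, 'f')): offset=2, physical=[f,A,B,D,m,C], logical=[B,D,m,C,f,A]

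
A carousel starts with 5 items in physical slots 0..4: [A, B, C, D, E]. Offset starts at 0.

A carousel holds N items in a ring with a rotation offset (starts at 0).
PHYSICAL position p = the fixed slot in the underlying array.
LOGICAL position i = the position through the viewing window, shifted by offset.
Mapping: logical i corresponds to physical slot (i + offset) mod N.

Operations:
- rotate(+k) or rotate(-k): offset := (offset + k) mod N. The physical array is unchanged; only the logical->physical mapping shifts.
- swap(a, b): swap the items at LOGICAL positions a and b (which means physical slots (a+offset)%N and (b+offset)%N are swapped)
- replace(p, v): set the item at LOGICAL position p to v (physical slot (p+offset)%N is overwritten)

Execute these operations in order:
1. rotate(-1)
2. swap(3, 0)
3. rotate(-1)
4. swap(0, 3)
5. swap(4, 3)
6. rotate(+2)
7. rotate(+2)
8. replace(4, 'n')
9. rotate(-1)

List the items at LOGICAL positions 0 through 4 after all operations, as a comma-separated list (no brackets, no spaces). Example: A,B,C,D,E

After op 1 (rotate(-1)): offset=4, physical=[A,B,C,D,E], logical=[E,A,B,C,D]
After op 2 (swap(3, 0)): offset=4, physical=[A,B,E,D,C], logical=[C,A,B,E,D]
After op 3 (rotate(-1)): offset=3, physical=[A,B,E,D,C], logical=[D,C,A,B,E]
After op 4 (swap(0, 3)): offset=3, physical=[A,D,E,B,C], logical=[B,C,A,D,E]
After op 5 (swap(4, 3)): offset=3, physical=[A,E,D,B,C], logical=[B,C,A,E,D]
After op 6 (rotate(+2)): offset=0, physical=[A,E,D,B,C], logical=[A,E,D,B,C]
After op 7 (rotate(+2)): offset=2, physical=[A,E,D,B,C], logical=[D,B,C,A,E]
After op 8 (replace(4, 'n')): offset=2, physical=[A,n,D,B,C], logical=[D,B,C,A,n]
After op 9 (rotate(-1)): offset=1, physical=[A,n,D,B,C], logical=[n,D,B,C,A]

Answer: n,D,B,C,A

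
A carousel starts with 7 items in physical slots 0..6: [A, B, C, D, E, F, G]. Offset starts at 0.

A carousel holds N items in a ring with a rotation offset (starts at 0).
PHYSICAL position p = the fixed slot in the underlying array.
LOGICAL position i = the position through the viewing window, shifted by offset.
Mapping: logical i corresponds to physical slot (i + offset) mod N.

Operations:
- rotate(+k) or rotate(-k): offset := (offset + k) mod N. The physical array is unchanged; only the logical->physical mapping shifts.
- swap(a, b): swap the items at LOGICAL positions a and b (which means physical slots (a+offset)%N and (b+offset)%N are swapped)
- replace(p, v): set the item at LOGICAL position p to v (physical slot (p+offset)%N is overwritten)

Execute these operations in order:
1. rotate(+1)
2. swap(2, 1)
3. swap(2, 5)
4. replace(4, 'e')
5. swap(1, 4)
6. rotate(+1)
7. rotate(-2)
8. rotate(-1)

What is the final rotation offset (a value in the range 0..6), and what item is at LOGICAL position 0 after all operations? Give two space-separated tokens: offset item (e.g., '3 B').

Answer: 6 C

Derivation:
After op 1 (rotate(+1)): offset=1, physical=[A,B,C,D,E,F,G], logical=[B,C,D,E,F,G,A]
After op 2 (swap(2, 1)): offset=1, physical=[A,B,D,C,E,F,G], logical=[B,D,C,E,F,G,A]
After op 3 (swap(2, 5)): offset=1, physical=[A,B,D,G,E,F,C], logical=[B,D,G,E,F,C,A]
After op 4 (replace(4, 'e')): offset=1, physical=[A,B,D,G,E,e,C], logical=[B,D,G,E,e,C,A]
After op 5 (swap(1, 4)): offset=1, physical=[A,B,e,G,E,D,C], logical=[B,e,G,E,D,C,A]
After op 6 (rotate(+1)): offset=2, physical=[A,B,e,G,E,D,C], logical=[e,G,E,D,C,A,B]
After op 7 (rotate(-2)): offset=0, physical=[A,B,e,G,E,D,C], logical=[A,B,e,G,E,D,C]
After op 8 (rotate(-1)): offset=6, physical=[A,B,e,G,E,D,C], logical=[C,A,B,e,G,E,D]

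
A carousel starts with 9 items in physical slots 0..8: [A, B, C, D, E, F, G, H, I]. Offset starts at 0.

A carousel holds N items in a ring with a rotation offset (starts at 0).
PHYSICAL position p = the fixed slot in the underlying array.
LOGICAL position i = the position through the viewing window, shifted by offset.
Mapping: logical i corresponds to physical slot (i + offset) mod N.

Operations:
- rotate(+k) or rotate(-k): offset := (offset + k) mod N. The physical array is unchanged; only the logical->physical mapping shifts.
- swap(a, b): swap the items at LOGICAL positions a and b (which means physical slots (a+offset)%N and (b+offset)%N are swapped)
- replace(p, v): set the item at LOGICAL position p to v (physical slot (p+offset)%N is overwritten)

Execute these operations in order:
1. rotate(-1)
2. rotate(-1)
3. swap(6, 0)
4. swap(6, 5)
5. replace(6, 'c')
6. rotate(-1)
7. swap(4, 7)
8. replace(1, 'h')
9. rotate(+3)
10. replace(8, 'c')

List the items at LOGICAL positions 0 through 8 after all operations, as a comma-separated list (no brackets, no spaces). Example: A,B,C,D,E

Answer: A,c,C,H,B,F,G,h,c

Derivation:
After op 1 (rotate(-1)): offset=8, physical=[A,B,C,D,E,F,G,H,I], logical=[I,A,B,C,D,E,F,G,H]
After op 2 (rotate(-1)): offset=7, physical=[A,B,C,D,E,F,G,H,I], logical=[H,I,A,B,C,D,E,F,G]
After op 3 (swap(6, 0)): offset=7, physical=[A,B,C,D,H,F,G,E,I], logical=[E,I,A,B,C,D,H,F,G]
After op 4 (swap(6, 5)): offset=7, physical=[A,B,C,H,D,F,G,E,I], logical=[E,I,A,B,C,H,D,F,G]
After op 5 (replace(6, 'c')): offset=7, physical=[A,B,C,H,c,F,G,E,I], logical=[E,I,A,B,C,H,c,F,G]
After op 6 (rotate(-1)): offset=6, physical=[A,B,C,H,c,F,G,E,I], logical=[G,E,I,A,B,C,H,c,F]
After op 7 (swap(4, 7)): offset=6, physical=[A,c,C,H,B,F,G,E,I], logical=[G,E,I,A,c,C,H,B,F]
After op 8 (replace(1, 'h')): offset=6, physical=[A,c,C,H,B,F,G,h,I], logical=[G,h,I,A,c,C,H,B,F]
After op 9 (rotate(+3)): offset=0, physical=[A,c,C,H,B,F,G,h,I], logical=[A,c,C,H,B,F,G,h,I]
After op 10 (replace(8, 'c')): offset=0, physical=[A,c,C,H,B,F,G,h,c], logical=[A,c,C,H,B,F,G,h,c]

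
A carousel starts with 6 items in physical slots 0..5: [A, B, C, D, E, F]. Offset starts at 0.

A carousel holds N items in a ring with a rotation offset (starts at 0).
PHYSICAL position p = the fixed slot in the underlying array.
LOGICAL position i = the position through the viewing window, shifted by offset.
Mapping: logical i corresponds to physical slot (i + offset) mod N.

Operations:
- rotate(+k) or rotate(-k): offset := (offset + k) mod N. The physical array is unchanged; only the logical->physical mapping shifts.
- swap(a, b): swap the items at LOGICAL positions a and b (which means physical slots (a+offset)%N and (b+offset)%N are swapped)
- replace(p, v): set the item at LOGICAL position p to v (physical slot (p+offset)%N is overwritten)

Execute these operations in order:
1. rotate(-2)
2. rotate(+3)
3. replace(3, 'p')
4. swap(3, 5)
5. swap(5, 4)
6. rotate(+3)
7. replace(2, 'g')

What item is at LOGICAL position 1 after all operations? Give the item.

Answer: p

Derivation:
After op 1 (rotate(-2)): offset=4, physical=[A,B,C,D,E,F], logical=[E,F,A,B,C,D]
After op 2 (rotate(+3)): offset=1, physical=[A,B,C,D,E,F], logical=[B,C,D,E,F,A]
After op 3 (replace(3, 'p')): offset=1, physical=[A,B,C,D,p,F], logical=[B,C,D,p,F,A]
After op 4 (swap(3, 5)): offset=1, physical=[p,B,C,D,A,F], logical=[B,C,D,A,F,p]
After op 5 (swap(5, 4)): offset=1, physical=[F,B,C,D,A,p], logical=[B,C,D,A,p,F]
After op 6 (rotate(+3)): offset=4, physical=[F,B,C,D,A,p], logical=[A,p,F,B,C,D]
After op 7 (replace(2, 'g')): offset=4, physical=[g,B,C,D,A,p], logical=[A,p,g,B,C,D]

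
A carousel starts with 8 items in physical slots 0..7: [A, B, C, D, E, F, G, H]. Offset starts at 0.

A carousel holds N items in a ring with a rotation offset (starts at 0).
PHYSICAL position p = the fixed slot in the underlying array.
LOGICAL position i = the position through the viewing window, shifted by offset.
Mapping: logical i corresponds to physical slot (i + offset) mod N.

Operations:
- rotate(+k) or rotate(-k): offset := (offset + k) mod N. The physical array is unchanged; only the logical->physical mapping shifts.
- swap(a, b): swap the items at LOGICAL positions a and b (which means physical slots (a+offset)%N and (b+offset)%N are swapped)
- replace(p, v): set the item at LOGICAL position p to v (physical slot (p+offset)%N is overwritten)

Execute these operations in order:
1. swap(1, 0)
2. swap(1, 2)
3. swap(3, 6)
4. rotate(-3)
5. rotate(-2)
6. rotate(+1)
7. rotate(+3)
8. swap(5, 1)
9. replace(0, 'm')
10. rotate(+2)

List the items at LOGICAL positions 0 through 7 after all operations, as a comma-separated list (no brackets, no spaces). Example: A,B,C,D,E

After op 1 (swap(1, 0)): offset=0, physical=[B,A,C,D,E,F,G,H], logical=[B,A,C,D,E,F,G,H]
After op 2 (swap(1, 2)): offset=0, physical=[B,C,A,D,E,F,G,H], logical=[B,C,A,D,E,F,G,H]
After op 3 (swap(3, 6)): offset=0, physical=[B,C,A,G,E,F,D,H], logical=[B,C,A,G,E,F,D,H]
After op 4 (rotate(-3)): offset=5, physical=[B,C,A,G,E,F,D,H], logical=[F,D,H,B,C,A,G,E]
After op 5 (rotate(-2)): offset=3, physical=[B,C,A,G,E,F,D,H], logical=[G,E,F,D,H,B,C,A]
After op 6 (rotate(+1)): offset=4, physical=[B,C,A,G,E,F,D,H], logical=[E,F,D,H,B,C,A,G]
After op 7 (rotate(+3)): offset=7, physical=[B,C,A,G,E,F,D,H], logical=[H,B,C,A,G,E,F,D]
After op 8 (swap(5, 1)): offset=7, physical=[E,C,A,G,B,F,D,H], logical=[H,E,C,A,G,B,F,D]
After op 9 (replace(0, 'm')): offset=7, physical=[E,C,A,G,B,F,D,m], logical=[m,E,C,A,G,B,F,D]
After op 10 (rotate(+2)): offset=1, physical=[E,C,A,G,B,F,D,m], logical=[C,A,G,B,F,D,m,E]

Answer: C,A,G,B,F,D,m,E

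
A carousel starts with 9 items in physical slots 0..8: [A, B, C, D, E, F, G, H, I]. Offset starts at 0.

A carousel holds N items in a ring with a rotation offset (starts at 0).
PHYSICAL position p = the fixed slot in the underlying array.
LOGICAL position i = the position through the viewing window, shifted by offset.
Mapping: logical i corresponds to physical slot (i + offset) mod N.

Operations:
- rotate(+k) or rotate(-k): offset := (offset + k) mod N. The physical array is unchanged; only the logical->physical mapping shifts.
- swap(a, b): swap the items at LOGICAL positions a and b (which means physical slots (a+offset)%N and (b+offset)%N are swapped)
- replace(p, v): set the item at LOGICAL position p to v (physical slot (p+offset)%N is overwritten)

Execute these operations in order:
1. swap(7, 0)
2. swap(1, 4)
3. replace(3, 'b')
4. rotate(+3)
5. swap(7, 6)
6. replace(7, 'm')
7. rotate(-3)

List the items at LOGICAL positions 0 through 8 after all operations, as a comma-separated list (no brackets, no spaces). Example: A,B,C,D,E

After op 1 (swap(7, 0)): offset=0, physical=[H,B,C,D,E,F,G,A,I], logical=[H,B,C,D,E,F,G,A,I]
After op 2 (swap(1, 4)): offset=0, physical=[H,E,C,D,B,F,G,A,I], logical=[H,E,C,D,B,F,G,A,I]
After op 3 (replace(3, 'b')): offset=0, physical=[H,E,C,b,B,F,G,A,I], logical=[H,E,C,b,B,F,G,A,I]
After op 4 (rotate(+3)): offset=3, physical=[H,E,C,b,B,F,G,A,I], logical=[b,B,F,G,A,I,H,E,C]
After op 5 (swap(7, 6)): offset=3, physical=[E,H,C,b,B,F,G,A,I], logical=[b,B,F,G,A,I,E,H,C]
After op 6 (replace(7, 'm')): offset=3, physical=[E,m,C,b,B,F,G,A,I], logical=[b,B,F,G,A,I,E,m,C]
After op 7 (rotate(-3)): offset=0, physical=[E,m,C,b,B,F,G,A,I], logical=[E,m,C,b,B,F,G,A,I]

Answer: E,m,C,b,B,F,G,A,I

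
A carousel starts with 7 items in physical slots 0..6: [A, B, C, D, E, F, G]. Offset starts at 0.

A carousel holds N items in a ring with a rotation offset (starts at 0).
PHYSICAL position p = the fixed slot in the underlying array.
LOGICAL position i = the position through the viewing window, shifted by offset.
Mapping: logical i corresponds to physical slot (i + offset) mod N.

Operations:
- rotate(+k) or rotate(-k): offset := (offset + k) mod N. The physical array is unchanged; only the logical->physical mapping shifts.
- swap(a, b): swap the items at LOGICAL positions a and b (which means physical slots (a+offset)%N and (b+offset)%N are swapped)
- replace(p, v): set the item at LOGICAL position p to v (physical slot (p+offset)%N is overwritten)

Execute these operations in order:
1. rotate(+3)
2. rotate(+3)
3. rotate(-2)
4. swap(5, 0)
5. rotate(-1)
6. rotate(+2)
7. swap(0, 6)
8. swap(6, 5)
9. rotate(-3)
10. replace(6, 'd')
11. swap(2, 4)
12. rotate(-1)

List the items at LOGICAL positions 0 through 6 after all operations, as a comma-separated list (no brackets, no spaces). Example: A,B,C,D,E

Answer: d,E,F,G,C,D,A

Derivation:
After op 1 (rotate(+3)): offset=3, physical=[A,B,C,D,E,F,G], logical=[D,E,F,G,A,B,C]
After op 2 (rotate(+3)): offset=6, physical=[A,B,C,D,E,F,G], logical=[G,A,B,C,D,E,F]
After op 3 (rotate(-2)): offset=4, physical=[A,B,C,D,E,F,G], logical=[E,F,G,A,B,C,D]
After op 4 (swap(5, 0)): offset=4, physical=[A,B,E,D,C,F,G], logical=[C,F,G,A,B,E,D]
After op 5 (rotate(-1)): offset=3, physical=[A,B,E,D,C,F,G], logical=[D,C,F,G,A,B,E]
After op 6 (rotate(+2)): offset=5, physical=[A,B,E,D,C,F,G], logical=[F,G,A,B,E,D,C]
After op 7 (swap(0, 6)): offset=5, physical=[A,B,E,D,F,C,G], logical=[C,G,A,B,E,D,F]
After op 8 (swap(6, 5)): offset=5, physical=[A,B,E,F,D,C,G], logical=[C,G,A,B,E,F,D]
After op 9 (rotate(-3)): offset=2, physical=[A,B,E,F,D,C,G], logical=[E,F,D,C,G,A,B]
After op 10 (replace(6, 'd')): offset=2, physical=[A,d,E,F,D,C,G], logical=[E,F,D,C,G,A,d]
After op 11 (swap(2, 4)): offset=2, physical=[A,d,E,F,G,C,D], logical=[E,F,G,C,D,A,d]
After op 12 (rotate(-1)): offset=1, physical=[A,d,E,F,G,C,D], logical=[d,E,F,G,C,D,A]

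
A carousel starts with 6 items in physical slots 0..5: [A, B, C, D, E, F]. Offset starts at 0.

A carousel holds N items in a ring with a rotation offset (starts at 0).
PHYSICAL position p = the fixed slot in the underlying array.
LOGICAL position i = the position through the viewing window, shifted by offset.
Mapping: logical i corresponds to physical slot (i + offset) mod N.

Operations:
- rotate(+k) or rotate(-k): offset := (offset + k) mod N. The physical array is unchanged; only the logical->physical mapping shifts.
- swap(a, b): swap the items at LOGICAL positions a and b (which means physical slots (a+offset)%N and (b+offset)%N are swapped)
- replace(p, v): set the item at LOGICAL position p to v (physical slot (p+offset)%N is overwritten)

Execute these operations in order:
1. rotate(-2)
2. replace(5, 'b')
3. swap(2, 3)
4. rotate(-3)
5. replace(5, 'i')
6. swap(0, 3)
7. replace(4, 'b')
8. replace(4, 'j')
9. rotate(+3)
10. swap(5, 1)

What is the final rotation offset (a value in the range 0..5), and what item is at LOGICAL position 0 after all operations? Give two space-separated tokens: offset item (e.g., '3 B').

Answer: 4 A

Derivation:
After op 1 (rotate(-2)): offset=4, physical=[A,B,C,D,E,F], logical=[E,F,A,B,C,D]
After op 2 (replace(5, 'b')): offset=4, physical=[A,B,C,b,E,F], logical=[E,F,A,B,C,b]
After op 3 (swap(2, 3)): offset=4, physical=[B,A,C,b,E,F], logical=[E,F,B,A,C,b]
After op 4 (rotate(-3)): offset=1, physical=[B,A,C,b,E,F], logical=[A,C,b,E,F,B]
After op 5 (replace(5, 'i')): offset=1, physical=[i,A,C,b,E,F], logical=[A,C,b,E,F,i]
After op 6 (swap(0, 3)): offset=1, physical=[i,E,C,b,A,F], logical=[E,C,b,A,F,i]
After op 7 (replace(4, 'b')): offset=1, physical=[i,E,C,b,A,b], logical=[E,C,b,A,b,i]
After op 8 (replace(4, 'j')): offset=1, physical=[i,E,C,b,A,j], logical=[E,C,b,A,j,i]
After op 9 (rotate(+3)): offset=4, physical=[i,E,C,b,A,j], logical=[A,j,i,E,C,b]
After op 10 (swap(5, 1)): offset=4, physical=[i,E,C,j,A,b], logical=[A,b,i,E,C,j]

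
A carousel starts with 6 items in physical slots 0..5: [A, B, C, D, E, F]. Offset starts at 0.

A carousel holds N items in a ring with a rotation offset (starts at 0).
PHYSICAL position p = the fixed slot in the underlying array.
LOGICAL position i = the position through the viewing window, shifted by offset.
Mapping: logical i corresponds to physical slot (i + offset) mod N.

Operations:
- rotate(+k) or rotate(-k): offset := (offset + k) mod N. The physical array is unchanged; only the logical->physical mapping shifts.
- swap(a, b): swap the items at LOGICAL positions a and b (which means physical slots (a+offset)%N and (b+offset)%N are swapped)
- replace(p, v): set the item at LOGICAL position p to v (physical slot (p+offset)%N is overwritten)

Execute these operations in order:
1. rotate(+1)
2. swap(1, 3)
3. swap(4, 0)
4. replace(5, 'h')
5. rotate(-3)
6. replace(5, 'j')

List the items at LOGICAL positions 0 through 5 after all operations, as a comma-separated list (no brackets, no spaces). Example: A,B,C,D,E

After op 1 (rotate(+1)): offset=1, physical=[A,B,C,D,E,F], logical=[B,C,D,E,F,A]
After op 2 (swap(1, 3)): offset=1, physical=[A,B,E,D,C,F], logical=[B,E,D,C,F,A]
After op 3 (swap(4, 0)): offset=1, physical=[A,F,E,D,C,B], logical=[F,E,D,C,B,A]
After op 4 (replace(5, 'h')): offset=1, physical=[h,F,E,D,C,B], logical=[F,E,D,C,B,h]
After op 5 (rotate(-3)): offset=4, physical=[h,F,E,D,C,B], logical=[C,B,h,F,E,D]
After op 6 (replace(5, 'j')): offset=4, physical=[h,F,E,j,C,B], logical=[C,B,h,F,E,j]

Answer: C,B,h,F,E,j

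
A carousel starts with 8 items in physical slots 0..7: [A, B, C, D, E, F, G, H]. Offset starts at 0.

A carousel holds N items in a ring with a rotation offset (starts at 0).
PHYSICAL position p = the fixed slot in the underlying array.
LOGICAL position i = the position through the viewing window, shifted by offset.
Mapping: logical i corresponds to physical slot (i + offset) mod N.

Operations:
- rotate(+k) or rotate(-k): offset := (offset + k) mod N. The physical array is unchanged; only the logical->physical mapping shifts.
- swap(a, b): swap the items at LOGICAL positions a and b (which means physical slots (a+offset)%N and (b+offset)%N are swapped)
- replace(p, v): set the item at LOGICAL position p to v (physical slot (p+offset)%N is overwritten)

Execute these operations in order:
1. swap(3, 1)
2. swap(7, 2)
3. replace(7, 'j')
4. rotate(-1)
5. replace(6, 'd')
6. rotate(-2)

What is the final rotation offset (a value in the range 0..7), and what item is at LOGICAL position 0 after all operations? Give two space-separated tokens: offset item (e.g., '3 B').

After op 1 (swap(3, 1)): offset=0, physical=[A,D,C,B,E,F,G,H], logical=[A,D,C,B,E,F,G,H]
After op 2 (swap(7, 2)): offset=0, physical=[A,D,H,B,E,F,G,C], logical=[A,D,H,B,E,F,G,C]
After op 3 (replace(7, 'j')): offset=0, physical=[A,D,H,B,E,F,G,j], logical=[A,D,H,B,E,F,G,j]
After op 4 (rotate(-1)): offset=7, physical=[A,D,H,B,E,F,G,j], logical=[j,A,D,H,B,E,F,G]
After op 5 (replace(6, 'd')): offset=7, physical=[A,D,H,B,E,d,G,j], logical=[j,A,D,H,B,E,d,G]
After op 6 (rotate(-2)): offset=5, physical=[A,D,H,B,E,d,G,j], logical=[d,G,j,A,D,H,B,E]

Answer: 5 d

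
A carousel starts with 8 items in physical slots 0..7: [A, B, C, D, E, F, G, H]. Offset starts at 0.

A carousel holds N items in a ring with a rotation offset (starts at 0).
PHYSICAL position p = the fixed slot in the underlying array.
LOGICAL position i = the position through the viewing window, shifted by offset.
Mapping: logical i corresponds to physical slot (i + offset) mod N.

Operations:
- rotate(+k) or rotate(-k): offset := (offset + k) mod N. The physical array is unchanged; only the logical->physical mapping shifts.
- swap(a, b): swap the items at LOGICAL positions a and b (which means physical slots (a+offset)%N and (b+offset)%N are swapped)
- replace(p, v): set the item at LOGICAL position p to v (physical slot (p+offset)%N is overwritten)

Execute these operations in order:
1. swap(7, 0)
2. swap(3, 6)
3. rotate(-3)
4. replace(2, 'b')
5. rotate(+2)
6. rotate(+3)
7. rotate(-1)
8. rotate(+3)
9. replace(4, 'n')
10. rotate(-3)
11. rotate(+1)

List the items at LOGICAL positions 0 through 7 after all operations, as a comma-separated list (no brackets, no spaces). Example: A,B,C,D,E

Answer: C,G,E,F,D,b,n,B

Derivation:
After op 1 (swap(7, 0)): offset=0, physical=[H,B,C,D,E,F,G,A], logical=[H,B,C,D,E,F,G,A]
After op 2 (swap(3, 6)): offset=0, physical=[H,B,C,G,E,F,D,A], logical=[H,B,C,G,E,F,D,A]
After op 3 (rotate(-3)): offset=5, physical=[H,B,C,G,E,F,D,A], logical=[F,D,A,H,B,C,G,E]
After op 4 (replace(2, 'b')): offset=5, physical=[H,B,C,G,E,F,D,b], logical=[F,D,b,H,B,C,G,E]
After op 5 (rotate(+2)): offset=7, physical=[H,B,C,G,E,F,D,b], logical=[b,H,B,C,G,E,F,D]
After op 6 (rotate(+3)): offset=2, physical=[H,B,C,G,E,F,D,b], logical=[C,G,E,F,D,b,H,B]
After op 7 (rotate(-1)): offset=1, physical=[H,B,C,G,E,F,D,b], logical=[B,C,G,E,F,D,b,H]
After op 8 (rotate(+3)): offset=4, physical=[H,B,C,G,E,F,D,b], logical=[E,F,D,b,H,B,C,G]
After op 9 (replace(4, 'n')): offset=4, physical=[n,B,C,G,E,F,D,b], logical=[E,F,D,b,n,B,C,G]
After op 10 (rotate(-3)): offset=1, physical=[n,B,C,G,E,F,D,b], logical=[B,C,G,E,F,D,b,n]
After op 11 (rotate(+1)): offset=2, physical=[n,B,C,G,E,F,D,b], logical=[C,G,E,F,D,b,n,B]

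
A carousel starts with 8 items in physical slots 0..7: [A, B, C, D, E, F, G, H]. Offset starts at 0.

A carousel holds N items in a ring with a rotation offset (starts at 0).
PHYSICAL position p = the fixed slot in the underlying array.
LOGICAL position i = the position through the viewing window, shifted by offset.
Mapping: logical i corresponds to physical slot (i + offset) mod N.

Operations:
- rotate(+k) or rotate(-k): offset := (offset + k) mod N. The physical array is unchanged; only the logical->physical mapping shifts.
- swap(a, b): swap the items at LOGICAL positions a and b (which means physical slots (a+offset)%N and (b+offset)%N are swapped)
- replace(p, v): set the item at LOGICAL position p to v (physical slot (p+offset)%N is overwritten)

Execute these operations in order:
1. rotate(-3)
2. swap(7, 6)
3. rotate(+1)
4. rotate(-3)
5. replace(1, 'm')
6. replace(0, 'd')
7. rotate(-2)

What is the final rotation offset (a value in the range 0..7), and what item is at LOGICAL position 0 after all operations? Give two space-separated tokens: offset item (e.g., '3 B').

After op 1 (rotate(-3)): offset=5, physical=[A,B,C,D,E,F,G,H], logical=[F,G,H,A,B,C,D,E]
After op 2 (swap(7, 6)): offset=5, physical=[A,B,C,E,D,F,G,H], logical=[F,G,H,A,B,C,E,D]
After op 3 (rotate(+1)): offset=6, physical=[A,B,C,E,D,F,G,H], logical=[G,H,A,B,C,E,D,F]
After op 4 (rotate(-3)): offset=3, physical=[A,B,C,E,D,F,G,H], logical=[E,D,F,G,H,A,B,C]
After op 5 (replace(1, 'm')): offset=3, physical=[A,B,C,E,m,F,G,H], logical=[E,m,F,G,H,A,B,C]
After op 6 (replace(0, 'd')): offset=3, physical=[A,B,C,d,m,F,G,H], logical=[d,m,F,G,H,A,B,C]
After op 7 (rotate(-2)): offset=1, physical=[A,B,C,d,m,F,G,H], logical=[B,C,d,m,F,G,H,A]

Answer: 1 B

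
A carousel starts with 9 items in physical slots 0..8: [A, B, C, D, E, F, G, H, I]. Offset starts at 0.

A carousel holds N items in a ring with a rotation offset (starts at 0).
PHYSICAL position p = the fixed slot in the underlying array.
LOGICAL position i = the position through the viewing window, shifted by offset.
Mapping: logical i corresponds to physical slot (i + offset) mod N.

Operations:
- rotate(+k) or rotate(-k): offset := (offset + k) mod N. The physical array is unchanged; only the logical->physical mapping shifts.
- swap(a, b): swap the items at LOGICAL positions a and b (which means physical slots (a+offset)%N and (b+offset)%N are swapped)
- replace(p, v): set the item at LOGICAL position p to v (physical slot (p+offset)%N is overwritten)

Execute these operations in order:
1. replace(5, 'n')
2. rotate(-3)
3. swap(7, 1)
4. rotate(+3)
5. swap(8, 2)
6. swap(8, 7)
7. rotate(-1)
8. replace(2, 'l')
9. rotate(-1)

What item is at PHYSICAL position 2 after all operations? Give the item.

Answer: I

Derivation:
After op 1 (replace(5, 'n')): offset=0, physical=[A,B,C,D,E,n,G,H,I], logical=[A,B,C,D,E,n,G,H,I]
After op 2 (rotate(-3)): offset=6, physical=[A,B,C,D,E,n,G,H,I], logical=[G,H,I,A,B,C,D,E,n]
After op 3 (swap(7, 1)): offset=6, physical=[A,B,C,D,H,n,G,E,I], logical=[G,E,I,A,B,C,D,H,n]
After op 4 (rotate(+3)): offset=0, physical=[A,B,C,D,H,n,G,E,I], logical=[A,B,C,D,H,n,G,E,I]
After op 5 (swap(8, 2)): offset=0, physical=[A,B,I,D,H,n,G,E,C], logical=[A,B,I,D,H,n,G,E,C]
After op 6 (swap(8, 7)): offset=0, physical=[A,B,I,D,H,n,G,C,E], logical=[A,B,I,D,H,n,G,C,E]
After op 7 (rotate(-1)): offset=8, physical=[A,B,I,D,H,n,G,C,E], logical=[E,A,B,I,D,H,n,G,C]
After op 8 (replace(2, 'l')): offset=8, physical=[A,l,I,D,H,n,G,C,E], logical=[E,A,l,I,D,H,n,G,C]
After op 9 (rotate(-1)): offset=7, physical=[A,l,I,D,H,n,G,C,E], logical=[C,E,A,l,I,D,H,n,G]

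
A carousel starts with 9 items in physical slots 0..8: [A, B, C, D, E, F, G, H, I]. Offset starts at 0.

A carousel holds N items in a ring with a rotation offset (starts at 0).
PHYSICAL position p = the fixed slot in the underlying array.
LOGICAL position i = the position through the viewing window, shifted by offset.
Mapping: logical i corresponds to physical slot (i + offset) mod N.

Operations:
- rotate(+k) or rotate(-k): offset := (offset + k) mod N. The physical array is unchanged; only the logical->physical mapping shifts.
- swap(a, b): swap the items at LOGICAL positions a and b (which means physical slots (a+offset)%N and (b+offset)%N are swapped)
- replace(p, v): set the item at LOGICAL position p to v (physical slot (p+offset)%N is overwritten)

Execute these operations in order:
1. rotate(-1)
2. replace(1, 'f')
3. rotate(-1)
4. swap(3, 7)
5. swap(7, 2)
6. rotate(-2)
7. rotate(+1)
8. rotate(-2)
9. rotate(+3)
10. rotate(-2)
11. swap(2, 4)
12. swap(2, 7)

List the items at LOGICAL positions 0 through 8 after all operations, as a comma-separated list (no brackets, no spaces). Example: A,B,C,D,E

Answer: f,G,D,I,H,F,C,B,E

Derivation:
After op 1 (rotate(-1)): offset=8, physical=[A,B,C,D,E,F,G,H,I], logical=[I,A,B,C,D,E,F,G,H]
After op 2 (replace(1, 'f')): offset=8, physical=[f,B,C,D,E,F,G,H,I], logical=[I,f,B,C,D,E,F,G,H]
After op 3 (rotate(-1)): offset=7, physical=[f,B,C,D,E,F,G,H,I], logical=[H,I,f,B,C,D,E,F,G]
After op 4 (swap(3, 7)): offset=7, physical=[f,F,C,D,E,B,G,H,I], logical=[H,I,f,F,C,D,E,B,G]
After op 5 (swap(7, 2)): offset=7, physical=[B,F,C,D,E,f,G,H,I], logical=[H,I,B,F,C,D,E,f,G]
After op 6 (rotate(-2)): offset=5, physical=[B,F,C,D,E,f,G,H,I], logical=[f,G,H,I,B,F,C,D,E]
After op 7 (rotate(+1)): offset=6, physical=[B,F,C,D,E,f,G,H,I], logical=[G,H,I,B,F,C,D,E,f]
After op 8 (rotate(-2)): offset=4, physical=[B,F,C,D,E,f,G,H,I], logical=[E,f,G,H,I,B,F,C,D]
After op 9 (rotate(+3)): offset=7, physical=[B,F,C,D,E,f,G,H,I], logical=[H,I,B,F,C,D,E,f,G]
After op 10 (rotate(-2)): offset=5, physical=[B,F,C,D,E,f,G,H,I], logical=[f,G,H,I,B,F,C,D,E]
After op 11 (swap(2, 4)): offset=5, physical=[H,F,C,D,E,f,G,B,I], logical=[f,G,B,I,H,F,C,D,E]
After op 12 (swap(2, 7)): offset=5, physical=[H,F,C,B,E,f,G,D,I], logical=[f,G,D,I,H,F,C,B,E]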